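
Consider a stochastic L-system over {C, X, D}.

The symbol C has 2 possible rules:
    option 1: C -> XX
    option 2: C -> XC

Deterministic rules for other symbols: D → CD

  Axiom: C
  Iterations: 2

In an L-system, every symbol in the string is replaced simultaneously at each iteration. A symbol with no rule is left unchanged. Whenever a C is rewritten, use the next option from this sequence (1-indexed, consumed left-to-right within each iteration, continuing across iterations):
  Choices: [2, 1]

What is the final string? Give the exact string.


Answer: XXX

Derivation:
Step 0: C
Step 1: XC  (used choices [2])
Step 2: XXX  (used choices [1])


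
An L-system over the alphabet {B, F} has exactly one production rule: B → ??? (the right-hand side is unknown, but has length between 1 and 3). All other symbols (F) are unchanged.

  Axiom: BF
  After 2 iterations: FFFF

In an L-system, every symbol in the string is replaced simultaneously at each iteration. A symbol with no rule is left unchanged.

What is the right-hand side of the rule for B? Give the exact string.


Answer: FFF

Derivation:
Trying B → FFF:
  Step 0: BF
  Step 1: FFFF
  Step 2: FFFF
Matches the given result.


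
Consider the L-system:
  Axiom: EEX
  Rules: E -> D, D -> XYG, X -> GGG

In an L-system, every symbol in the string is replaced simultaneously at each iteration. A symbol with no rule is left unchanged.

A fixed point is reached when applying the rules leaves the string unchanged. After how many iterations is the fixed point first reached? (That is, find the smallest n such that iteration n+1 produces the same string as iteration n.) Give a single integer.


Step 0: EEX
Step 1: DDGGG
Step 2: XYGXYGGGG
Step 3: GGGYGGGGYGGGG
Step 4: GGGYGGGGYGGGG  (unchanged — fixed point at step 3)

Answer: 3


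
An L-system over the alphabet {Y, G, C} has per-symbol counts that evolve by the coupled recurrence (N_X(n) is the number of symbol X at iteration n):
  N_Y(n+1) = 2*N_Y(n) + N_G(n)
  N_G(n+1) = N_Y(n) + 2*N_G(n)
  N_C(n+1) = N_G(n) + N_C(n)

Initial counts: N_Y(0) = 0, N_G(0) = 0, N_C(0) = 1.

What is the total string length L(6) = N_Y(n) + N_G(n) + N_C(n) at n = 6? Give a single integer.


Answer: 1

Derivation:
Step 0: N_Y=0, N_G=0, N_C=1, L=1
Step 1: N_Y=0, N_G=0, N_C=1, L=1
Step 2: N_Y=0, N_G=0, N_C=1, L=1
Step 3: N_Y=0, N_G=0, N_C=1, L=1
Step 4: N_Y=0, N_G=0, N_C=1, L=1
Step 5: N_Y=0, N_G=0, N_C=1, L=1
Step 6: N_Y=0, N_G=0, N_C=1, L=1


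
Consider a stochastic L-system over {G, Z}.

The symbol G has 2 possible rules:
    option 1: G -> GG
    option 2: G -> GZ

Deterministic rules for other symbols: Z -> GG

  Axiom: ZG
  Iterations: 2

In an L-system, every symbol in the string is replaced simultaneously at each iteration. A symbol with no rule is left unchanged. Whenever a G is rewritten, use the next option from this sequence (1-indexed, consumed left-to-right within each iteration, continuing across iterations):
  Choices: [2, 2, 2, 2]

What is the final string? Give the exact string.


Answer: GZGZGZGG

Derivation:
Step 0: ZG
Step 1: GGGZ  (used choices [2])
Step 2: GZGZGZGG  (used choices [2, 2, 2])


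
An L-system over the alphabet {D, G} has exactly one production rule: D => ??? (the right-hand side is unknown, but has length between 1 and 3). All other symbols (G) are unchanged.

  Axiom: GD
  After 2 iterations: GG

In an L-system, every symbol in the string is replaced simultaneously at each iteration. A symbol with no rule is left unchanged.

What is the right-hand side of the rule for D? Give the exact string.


Trying D => G:
  Step 0: GD
  Step 1: GG
  Step 2: GG
Matches the given result.

Answer: G


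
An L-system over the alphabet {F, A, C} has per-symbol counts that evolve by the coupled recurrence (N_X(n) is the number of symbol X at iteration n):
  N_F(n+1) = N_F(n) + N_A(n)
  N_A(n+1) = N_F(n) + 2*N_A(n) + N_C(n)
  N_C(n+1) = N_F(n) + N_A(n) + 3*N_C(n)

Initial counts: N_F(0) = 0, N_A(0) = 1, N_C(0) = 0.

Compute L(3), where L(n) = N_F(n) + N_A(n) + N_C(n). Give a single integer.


Answer: 57

Derivation:
Step 0: N_F=0, N_A=1, N_C=0, L=1
Step 1: N_F=1, N_A=2, N_C=1, L=4
Step 2: N_F=3, N_A=6, N_C=6, L=15
Step 3: N_F=9, N_A=21, N_C=27, L=57


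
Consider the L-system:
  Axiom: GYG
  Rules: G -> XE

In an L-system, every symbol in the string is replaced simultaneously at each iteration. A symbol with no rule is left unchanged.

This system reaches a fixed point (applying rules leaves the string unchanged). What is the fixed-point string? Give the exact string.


Answer: XEYXE

Derivation:
Step 0: GYG
Step 1: XEYXE
Step 2: XEYXE  (unchanged — fixed point at step 1)


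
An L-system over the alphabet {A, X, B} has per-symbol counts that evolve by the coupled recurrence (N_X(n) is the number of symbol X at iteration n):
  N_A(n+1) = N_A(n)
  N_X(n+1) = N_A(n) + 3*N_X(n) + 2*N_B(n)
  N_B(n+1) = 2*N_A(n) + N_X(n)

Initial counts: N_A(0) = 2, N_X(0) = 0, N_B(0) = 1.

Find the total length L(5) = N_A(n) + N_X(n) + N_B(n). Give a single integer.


Step 0: N_A=2, N_X=0, N_B=1, L=3
Step 1: N_A=2, N_X=4, N_B=4, L=10
Step 2: N_A=2, N_X=22, N_B=8, L=32
Step 3: N_A=2, N_X=84, N_B=26, L=112
Step 4: N_A=2, N_X=306, N_B=88, L=396
Step 5: N_A=2, N_X=1096, N_B=310, L=1408

Answer: 1408


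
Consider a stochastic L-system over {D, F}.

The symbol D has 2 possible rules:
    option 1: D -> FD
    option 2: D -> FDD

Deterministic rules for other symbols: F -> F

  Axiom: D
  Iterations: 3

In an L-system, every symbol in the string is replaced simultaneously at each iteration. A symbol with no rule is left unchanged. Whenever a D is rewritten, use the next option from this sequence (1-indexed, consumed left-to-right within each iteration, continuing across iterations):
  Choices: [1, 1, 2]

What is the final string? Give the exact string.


Step 0: D
Step 1: FD  (used choices [1])
Step 2: FFD  (used choices [1])
Step 3: FFFDD  (used choices [2])

Answer: FFFDD


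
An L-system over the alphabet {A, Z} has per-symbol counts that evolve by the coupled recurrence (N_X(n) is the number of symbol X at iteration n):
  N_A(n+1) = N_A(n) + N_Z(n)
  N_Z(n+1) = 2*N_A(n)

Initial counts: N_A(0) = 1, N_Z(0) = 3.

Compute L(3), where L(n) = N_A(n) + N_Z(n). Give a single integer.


Step 0: N_A=1, N_Z=3, L=4
Step 1: N_A=4, N_Z=2, L=6
Step 2: N_A=6, N_Z=8, L=14
Step 3: N_A=14, N_Z=12, L=26

Answer: 26


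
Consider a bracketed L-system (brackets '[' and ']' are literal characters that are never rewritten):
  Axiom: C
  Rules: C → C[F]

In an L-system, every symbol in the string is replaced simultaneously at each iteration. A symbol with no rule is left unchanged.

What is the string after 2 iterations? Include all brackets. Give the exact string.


Step 0: C
Step 1: C[F]
Step 2: C[F][F]

Answer: C[F][F]


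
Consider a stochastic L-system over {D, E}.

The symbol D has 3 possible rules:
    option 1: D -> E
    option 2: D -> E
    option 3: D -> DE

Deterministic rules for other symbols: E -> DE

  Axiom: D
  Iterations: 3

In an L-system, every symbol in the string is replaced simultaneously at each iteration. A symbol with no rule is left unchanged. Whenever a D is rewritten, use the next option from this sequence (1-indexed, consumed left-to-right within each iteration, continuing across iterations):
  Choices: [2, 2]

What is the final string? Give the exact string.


Answer: EDE

Derivation:
Step 0: D
Step 1: E  (used choices [2])
Step 2: DE  (used choices [])
Step 3: EDE  (used choices [2])


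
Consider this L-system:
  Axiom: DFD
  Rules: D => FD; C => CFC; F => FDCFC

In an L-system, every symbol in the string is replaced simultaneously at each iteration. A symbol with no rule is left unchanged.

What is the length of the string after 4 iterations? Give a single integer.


Answer: 415

Derivation:
Step 0: length = 3
Step 1: length = 9
Step 2: length = 32
Step 3: length = 115
Step 4: length = 415


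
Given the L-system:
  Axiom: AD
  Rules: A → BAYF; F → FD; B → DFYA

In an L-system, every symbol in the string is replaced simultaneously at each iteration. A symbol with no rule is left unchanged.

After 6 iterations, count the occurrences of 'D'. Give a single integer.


Step 0: AD  (1 'D')
Step 1: BAYFD  (1 'D')
Step 2: DFYABAYFYFDD  (3 'D')
Step 3: DFDYBAYFDFYABAYFYFDYFDDD  (7 'D')
Step 4: DFDDYDFYABAYFYFDDFDYBAYFDFYABAYFYFDYFDDYFDDDD  (15 'D')
Step 5: DFDDDYDFDYBAYFDFYABAYFYFDYFDDDFDDYDFYABAYFYFDDFDYBAYFDFYABAYFYFDYFDDYFDDDYFDDDDD  (29 'D')
Step 6: DFDDDDYDFDDYDFYABAYFYFDDFDYBAYFDFYABAYFYFDYFDDYFDDDDFDDDYDFDYBAYFDFYABAYFYFDYFDDDFDDYDFYABAYFYFDDFDYBAYFDFYABAYFYFDYFDDYFDDDYFDDDDYFDDDDDD  (53 'D')

Answer: 53


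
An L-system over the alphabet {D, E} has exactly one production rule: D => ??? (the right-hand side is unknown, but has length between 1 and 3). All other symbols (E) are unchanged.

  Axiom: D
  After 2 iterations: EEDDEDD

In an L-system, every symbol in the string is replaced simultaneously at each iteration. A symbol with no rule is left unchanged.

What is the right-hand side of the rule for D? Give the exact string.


Answer: EDD

Derivation:
Trying D => EDD:
  Step 0: D
  Step 1: EDD
  Step 2: EEDDEDD
Matches the given result.


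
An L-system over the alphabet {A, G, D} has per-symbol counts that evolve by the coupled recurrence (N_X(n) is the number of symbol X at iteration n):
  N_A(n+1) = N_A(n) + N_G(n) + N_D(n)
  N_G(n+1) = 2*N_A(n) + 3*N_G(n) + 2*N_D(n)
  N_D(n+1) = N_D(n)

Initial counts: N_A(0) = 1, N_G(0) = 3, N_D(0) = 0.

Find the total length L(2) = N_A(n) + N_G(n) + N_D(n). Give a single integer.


Step 0: N_A=1, N_G=3, N_D=0, L=4
Step 1: N_A=4, N_G=11, N_D=0, L=15
Step 2: N_A=15, N_G=41, N_D=0, L=56

Answer: 56


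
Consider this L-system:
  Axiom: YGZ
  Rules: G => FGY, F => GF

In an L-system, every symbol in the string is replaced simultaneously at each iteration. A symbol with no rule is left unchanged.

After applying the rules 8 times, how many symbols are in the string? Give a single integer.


Step 0: length = 3
Step 1: length = 5
Step 2: length = 8
Step 3: length = 14
Step 4: length = 26
Step 5: length = 50
Step 6: length = 98
Step 7: length = 194
Step 8: length = 386

Answer: 386


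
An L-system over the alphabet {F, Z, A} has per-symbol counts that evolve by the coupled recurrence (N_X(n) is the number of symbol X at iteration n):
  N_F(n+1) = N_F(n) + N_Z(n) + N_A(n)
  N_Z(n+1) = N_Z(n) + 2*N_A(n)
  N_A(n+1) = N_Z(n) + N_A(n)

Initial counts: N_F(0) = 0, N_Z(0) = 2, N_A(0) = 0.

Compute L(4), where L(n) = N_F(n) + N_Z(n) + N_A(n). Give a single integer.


Step 0: N_F=0, N_Z=2, N_A=0, L=2
Step 1: N_F=2, N_Z=2, N_A=2, L=6
Step 2: N_F=6, N_Z=6, N_A=4, L=16
Step 3: N_F=16, N_Z=14, N_A=10, L=40
Step 4: N_F=40, N_Z=34, N_A=24, L=98

Answer: 98


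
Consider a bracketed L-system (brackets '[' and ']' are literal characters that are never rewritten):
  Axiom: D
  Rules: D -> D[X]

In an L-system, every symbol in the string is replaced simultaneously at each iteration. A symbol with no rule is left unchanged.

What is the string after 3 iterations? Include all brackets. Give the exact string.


Step 0: D
Step 1: D[X]
Step 2: D[X][X]
Step 3: D[X][X][X]

Answer: D[X][X][X]


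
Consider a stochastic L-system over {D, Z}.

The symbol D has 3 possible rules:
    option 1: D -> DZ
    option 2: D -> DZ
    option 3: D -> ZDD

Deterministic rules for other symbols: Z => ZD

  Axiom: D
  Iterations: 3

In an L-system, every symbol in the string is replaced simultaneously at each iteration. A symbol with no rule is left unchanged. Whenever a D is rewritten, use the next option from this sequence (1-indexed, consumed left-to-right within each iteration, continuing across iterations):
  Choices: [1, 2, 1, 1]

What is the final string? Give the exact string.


Step 0: D
Step 1: DZ  (used choices [1])
Step 2: DZZD  (used choices [2])
Step 3: DZZDZDDZ  (used choices [1, 1])

Answer: DZZDZDDZ


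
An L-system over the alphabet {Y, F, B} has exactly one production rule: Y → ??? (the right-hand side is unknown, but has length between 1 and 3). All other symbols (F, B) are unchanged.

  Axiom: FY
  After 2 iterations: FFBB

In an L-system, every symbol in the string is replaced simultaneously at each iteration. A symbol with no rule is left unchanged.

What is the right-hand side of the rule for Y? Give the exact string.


Trying Y → FBB:
  Step 0: FY
  Step 1: FFBB
  Step 2: FFBB
Matches the given result.

Answer: FBB


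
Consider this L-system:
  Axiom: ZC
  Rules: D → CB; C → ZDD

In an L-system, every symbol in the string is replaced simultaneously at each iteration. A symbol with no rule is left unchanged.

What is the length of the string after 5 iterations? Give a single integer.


Answer: 22

Derivation:
Step 0: length = 2
Step 1: length = 4
Step 2: length = 6
Step 3: length = 10
Step 4: length = 14
Step 5: length = 22


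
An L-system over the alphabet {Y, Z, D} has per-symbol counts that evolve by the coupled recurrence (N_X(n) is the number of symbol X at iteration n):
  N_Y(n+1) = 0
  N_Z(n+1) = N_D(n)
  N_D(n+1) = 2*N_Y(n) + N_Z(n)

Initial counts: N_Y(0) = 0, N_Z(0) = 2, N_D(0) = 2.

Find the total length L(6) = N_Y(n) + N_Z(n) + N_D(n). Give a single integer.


Step 0: N_Y=0, N_Z=2, N_D=2, L=4
Step 1: N_Y=0, N_Z=2, N_D=2, L=4
Step 2: N_Y=0, N_Z=2, N_D=2, L=4
Step 3: N_Y=0, N_Z=2, N_D=2, L=4
Step 4: N_Y=0, N_Z=2, N_D=2, L=4
Step 5: N_Y=0, N_Z=2, N_D=2, L=4
Step 6: N_Y=0, N_Z=2, N_D=2, L=4

Answer: 4


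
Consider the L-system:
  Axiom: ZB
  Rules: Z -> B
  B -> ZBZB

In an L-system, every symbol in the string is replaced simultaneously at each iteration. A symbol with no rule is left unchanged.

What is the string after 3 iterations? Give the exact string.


Answer: BZBZBBZBZBZBZBBZBZBBZBZBZBZBBZBZBBZBZB

Derivation:
Step 0: ZB
Step 1: BZBZB
Step 2: ZBZBBZBZBBZBZB
Step 3: BZBZBBZBZBZBZBBZBZBBZBZBZBZBBZBZBBZBZB


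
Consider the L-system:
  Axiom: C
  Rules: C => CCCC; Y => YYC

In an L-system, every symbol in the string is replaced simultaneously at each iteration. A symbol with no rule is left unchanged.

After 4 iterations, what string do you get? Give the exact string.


Answer: CCCCCCCCCCCCCCCCCCCCCCCCCCCCCCCCCCCCCCCCCCCCCCCCCCCCCCCCCCCCCCCCCCCCCCCCCCCCCCCCCCCCCCCCCCCCCCCCCCCCCCCCCCCCCCCCCCCCCCCCCCCCCCCCCCCCCCCCCCCCCCCCCCCCCCCCCCCCCCCCCCCCCCCCCCCCCCCCCCCCCCCCCCCCCCCCCCCCCCCCCCCCCCCCCCCCCCCCCCCCCCCCCCCCCCCCCCCCCCCCCCCCCCCCCCCCCCCC

Derivation:
Step 0: C
Step 1: CCCC
Step 2: CCCCCCCCCCCCCCCC
Step 3: CCCCCCCCCCCCCCCCCCCCCCCCCCCCCCCCCCCCCCCCCCCCCCCCCCCCCCCCCCCCCCCC
Step 4: CCCCCCCCCCCCCCCCCCCCCCCCCCCCCCCCCCCCCCCCCCCCCCCCCCCCCCCCCCCCCCCCCCCCCCCCCCCCCCCCCCCCCCCCCCCCCCCCCCCCCCCCCCCCCCCCCCCCCCCCCCCCCCCCCCCCCCCCCCCCCCCCCCCCCCCCCCCCCCCCCCCCCCCCCCCCCCCCCCCCCCCCCCCCCCCCCCCCCCCCCCCCCCCCCCCCCCCCCCCCCCCCCCCCCCCCCCCCCCCCCCCCCCCCCCCCCCCC


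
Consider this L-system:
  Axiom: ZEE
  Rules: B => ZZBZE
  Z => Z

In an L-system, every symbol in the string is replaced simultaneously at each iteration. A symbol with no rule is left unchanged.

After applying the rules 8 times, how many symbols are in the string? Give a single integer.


Answer: 3

Derivation:
Step 0: length = 3
Step 1: length = 3
Step 2: length = 3
Step 3: length = 3
Step 4: length = 3
Step 5: length = 3
Step 6: length = 3
Step 7: length = 3
Step 8: length = 3


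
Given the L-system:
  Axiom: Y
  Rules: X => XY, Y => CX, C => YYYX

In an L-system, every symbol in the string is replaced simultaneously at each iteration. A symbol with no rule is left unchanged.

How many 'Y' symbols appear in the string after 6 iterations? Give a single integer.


Answer: 86

Derivation:
Step 0: Y  (1 'Y')
Step 1: CX  (0 'Y')
Step 2: YYYXXY  (4 'Y')
Step 3: CXCXCXXYXYCX  (2 'Y')
Step 4: YYYXXYYYYXXYYYYXXYXYCXXYCXYYYXXY  (18 'Y')
Step 5: CXCXCXXYXYCXCXCXCXXYXYCXCXCXCXXYXYCXXYCXYYYXXYXYCXYYYXXYCXCXCXXYXYCX  (18 'Y')
Step 6: YYYXXYYYYXXYYYYXXYXYCXXYCXYYYXXYYYYXXYYYYXXYYYYXXYXYCXXYCXYYYXXYYYYXXYYYYXXYYYYXXYXYCXXYCXYYYXXYXYCXYYYXXYCXCXCXXYXYCXXYCXYYYXXYCXCXCXXYXYCXYYYXXYYYYXXYYYYXXYXYCXXYCXYYYXXY  (86 'Y')


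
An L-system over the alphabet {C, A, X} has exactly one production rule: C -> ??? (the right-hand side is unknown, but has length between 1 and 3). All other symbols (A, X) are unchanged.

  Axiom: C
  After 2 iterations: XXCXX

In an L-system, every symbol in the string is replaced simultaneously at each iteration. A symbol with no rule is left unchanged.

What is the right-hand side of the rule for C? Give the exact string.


Answer: XCX

Derivation:
Trying C -> XCX:
  Step 0: C
  Step 1: XCX
  Step 2: XXCXX
Matches the given result.


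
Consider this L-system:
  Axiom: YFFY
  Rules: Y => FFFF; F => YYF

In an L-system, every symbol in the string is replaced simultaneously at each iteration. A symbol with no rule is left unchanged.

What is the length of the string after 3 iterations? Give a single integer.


Step 0: length = 4
Step 1: length = 14
Step 2: length = 46
Step 3: length = 158

Answer: 158


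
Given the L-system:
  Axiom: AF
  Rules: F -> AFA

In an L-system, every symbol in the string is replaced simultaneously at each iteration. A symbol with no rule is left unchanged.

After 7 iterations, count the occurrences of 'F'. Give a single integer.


Answer: 1

Derivation:
Step 0: AF  (1 'F')
Step 1: AAFA  (1 'F')
Step 2: AAAFAA  (1 'F')
Step 3: AAAAFAAA  (1 'F')
Step 4: AAAAAFAAAA  (1 'F')
Step 5: AAAAAAFAAAAA  (1 'F')
Step 6: AAAAAAAFAAAAAA  (1 'F')
Step 7: AAAAAAAAFAAAAAAA  (1 'F')


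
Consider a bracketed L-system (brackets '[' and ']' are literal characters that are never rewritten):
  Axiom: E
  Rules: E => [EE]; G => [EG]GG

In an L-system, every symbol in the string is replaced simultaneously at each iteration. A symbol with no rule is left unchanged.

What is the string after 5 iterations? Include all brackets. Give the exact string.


Step 0: E
Step 1: [EE]
Step 2: [[EE][EE]]
Step 3: [[[EE][EE]][[EE][EE]]]
Step 4: [[[[EE][EE]][[EE][EE]]][[[EE][EE]][[EE][EE]]]]
Step 5: [[[[[EE][EE]][[EE][EE]]][[[EE][EE]][[EE][EE]]]][[[[EE][EE]][[EE][EE]]][[[EE][EE]][[EE][EE]]]]]

Answer: [[[[[EE][EE]][[EE][EE]]][[[EE][EE]][[EE][EE]]]][[[[EE][EE]][[EE][EE]]][[[EE][EE]][[EE][EE]]]]]


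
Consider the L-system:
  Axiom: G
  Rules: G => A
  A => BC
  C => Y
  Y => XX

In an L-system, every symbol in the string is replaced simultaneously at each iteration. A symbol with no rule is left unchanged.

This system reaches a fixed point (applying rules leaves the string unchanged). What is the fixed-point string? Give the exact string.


Answer: BXX

Derivation:
Step 0: G
Step 1: A
Step 2: BC
Step 3: BY
Step 4: BXX
Step 5: BXX  (unchanged — fixed point at step 4)


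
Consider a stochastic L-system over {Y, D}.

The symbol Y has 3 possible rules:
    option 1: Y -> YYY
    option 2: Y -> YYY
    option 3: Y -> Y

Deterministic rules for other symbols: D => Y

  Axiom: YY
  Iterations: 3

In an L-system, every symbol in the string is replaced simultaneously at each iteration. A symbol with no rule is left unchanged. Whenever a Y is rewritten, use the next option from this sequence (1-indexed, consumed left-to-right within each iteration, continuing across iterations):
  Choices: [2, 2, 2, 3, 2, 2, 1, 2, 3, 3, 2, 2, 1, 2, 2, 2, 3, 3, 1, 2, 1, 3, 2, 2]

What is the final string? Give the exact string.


Step 0: YY
Step 1: YYYYYY  (used choices [2, 2])
Step 2: YYYYYYYYYYYYYYYY  (used choices [2, 3, 2, 2, 1, 2])
Step 3: YYYYYYYYYYYYYYYYYYYYYYYYYYYYYYYYYYYYYY  (used choices [3, 3, 2, 2, 1, 2, 2, 2, 3, 3, 1, 2, 1, 3, 2, 2])

Answer: YYYYYYYYYYYYYYYYYYYYYYYYYYYYYYYYYYYYYY


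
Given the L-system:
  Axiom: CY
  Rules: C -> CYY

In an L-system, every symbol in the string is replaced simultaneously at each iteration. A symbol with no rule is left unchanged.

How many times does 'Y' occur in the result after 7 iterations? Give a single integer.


Answer: 15

Derivation:
Step 0: CY  (1 'Y')
Step 1: CYYY  (3 'Y')
Step 2: CYYYYY  (5 'Y')
Step 3: CYYYYYYY  (7 'Y')
Step 4: CYYYYYYYYY  (9 'Y')
Step 5: CYYYYYYYYYYY  (11 'Y')
Step 6: CYYYYYYYYYYYYY  (13 'Y')
Step 7: CYYYYYYYYYYYYYYY  (15 'Y')


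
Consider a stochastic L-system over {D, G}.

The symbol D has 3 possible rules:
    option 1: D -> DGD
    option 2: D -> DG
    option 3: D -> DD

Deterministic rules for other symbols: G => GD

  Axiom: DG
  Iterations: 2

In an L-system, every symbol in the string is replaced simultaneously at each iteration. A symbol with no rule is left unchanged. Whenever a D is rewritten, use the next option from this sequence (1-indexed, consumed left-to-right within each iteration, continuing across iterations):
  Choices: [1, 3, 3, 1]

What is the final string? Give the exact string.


Step 0: DG
Step 1: DGDGD  (used choices [1])
Step 2: DDGDDDGDDGD  (used choices [3, 3, 1])

Answer: DDGDDDGDDGD


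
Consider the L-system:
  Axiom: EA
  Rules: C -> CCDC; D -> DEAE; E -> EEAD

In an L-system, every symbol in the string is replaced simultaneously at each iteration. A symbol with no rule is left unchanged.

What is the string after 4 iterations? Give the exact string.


Answer: EEADEEADADEAEEEADEEADADEAEADEAEEEADAEEADEEADEEADADEAEEEADEEADADEAEADEAEEEADAEEADADEAEEEADAEEADEEADEEADADEAEAEEADEEADADEAEA

Derivation:
Step 0: EA
Step 1: EEADA
Step 2: EEADEEADADEAEA
Step 3: EEADEEADADEAEEEADEEADADEAEADEAEEEADAEEADA
Step 4: EEADEEADADEAEEEADEEADADEAEADEAEEEADAEEADEEADEEADADEAEEEADEEADADEAEADEAEEEADAEEADADEAEEEADAEEADEEADEEADADEAEAEEADEEADADEAEA


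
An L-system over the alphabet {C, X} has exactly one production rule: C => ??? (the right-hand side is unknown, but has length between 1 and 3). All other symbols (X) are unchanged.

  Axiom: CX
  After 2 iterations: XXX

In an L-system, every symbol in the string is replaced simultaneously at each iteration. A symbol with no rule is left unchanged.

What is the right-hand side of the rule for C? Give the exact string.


Answer: XX

Derivation:
Trying C => XX:
  Step 0: CX
  Step 1: XXX
  Step 2: XXX
Matches the given result.


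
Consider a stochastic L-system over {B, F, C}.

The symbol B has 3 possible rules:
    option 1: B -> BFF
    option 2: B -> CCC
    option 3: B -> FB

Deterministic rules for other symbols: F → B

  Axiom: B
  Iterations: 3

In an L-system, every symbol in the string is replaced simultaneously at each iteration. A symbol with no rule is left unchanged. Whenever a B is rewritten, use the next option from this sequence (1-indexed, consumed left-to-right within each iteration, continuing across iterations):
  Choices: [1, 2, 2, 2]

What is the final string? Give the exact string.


Answer: CCCCCCCCC

Derivation:
Step 0: B
Step 1: BFF  (used choices [1])
Step 2: CCCBB  (used choices [2])
Step 3: CCCCCCCCC  (used choices [2, 2])


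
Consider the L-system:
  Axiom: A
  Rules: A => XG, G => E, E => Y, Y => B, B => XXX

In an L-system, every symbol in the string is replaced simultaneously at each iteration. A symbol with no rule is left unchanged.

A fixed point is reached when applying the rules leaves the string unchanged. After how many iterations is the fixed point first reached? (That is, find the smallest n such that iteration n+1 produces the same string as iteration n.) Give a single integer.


Step 0: A
Step 1: XG
Step 2: XE
Step 3: XY
Step 4: XB
Step 5: XXXX
Step 6: XXXX  (unchanged — fixed point at step 5)

Answer: 5


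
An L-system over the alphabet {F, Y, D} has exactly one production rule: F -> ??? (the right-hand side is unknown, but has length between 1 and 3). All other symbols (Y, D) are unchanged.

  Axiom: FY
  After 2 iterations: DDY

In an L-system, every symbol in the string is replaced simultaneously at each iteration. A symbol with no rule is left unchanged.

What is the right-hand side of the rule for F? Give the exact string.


Trying F -> DD:
  Step 0: FY
  Step 1: DDY
  Step 2: DDY
Matches the given result.

Answer: DD


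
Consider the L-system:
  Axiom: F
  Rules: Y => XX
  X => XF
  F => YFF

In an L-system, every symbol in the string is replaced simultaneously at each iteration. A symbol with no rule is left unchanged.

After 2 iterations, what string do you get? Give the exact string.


Step 0: F
Step 1: YFF
Step 2: XXYFFYFF

Answer: XXYFFYFF


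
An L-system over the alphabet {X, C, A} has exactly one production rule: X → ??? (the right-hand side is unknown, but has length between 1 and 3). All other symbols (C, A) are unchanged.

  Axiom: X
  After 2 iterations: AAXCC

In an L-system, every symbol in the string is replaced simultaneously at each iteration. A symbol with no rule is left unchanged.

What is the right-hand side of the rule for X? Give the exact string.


Answer: AXC

Derivation:
Trying X → AXC:
  Step 0: X
  Step 1: AXC
  Step 2: AAXCC
Matches the given result.


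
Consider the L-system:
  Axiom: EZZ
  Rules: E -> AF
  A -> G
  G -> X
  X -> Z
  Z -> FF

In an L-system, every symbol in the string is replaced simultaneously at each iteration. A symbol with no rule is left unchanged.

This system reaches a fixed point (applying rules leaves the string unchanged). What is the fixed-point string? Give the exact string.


Step 0: EZZ
Step 1: AFFFFF
Step 2: GFFFFF
Step 3: XFFFFF
Step 4: ZFFFFF
Step 5: FFFFFFF
Step 6: FFFFFFF  (unchanged — fixed point at step 5)

Answer: FFFFFFF


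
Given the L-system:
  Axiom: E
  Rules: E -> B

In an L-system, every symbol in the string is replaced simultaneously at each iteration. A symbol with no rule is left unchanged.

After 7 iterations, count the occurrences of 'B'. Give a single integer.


Step 0: E  (0 'B')
Step 1: B  (1 'B')
Step 2: B  (1 'B')
Step 3: B  (1 'B')
Step 4: B  (1 'B')
Step 5: B  (1 'B')
Step 6: B  (1 'B')
Step 7: B  (1 'B')

Answer: 1


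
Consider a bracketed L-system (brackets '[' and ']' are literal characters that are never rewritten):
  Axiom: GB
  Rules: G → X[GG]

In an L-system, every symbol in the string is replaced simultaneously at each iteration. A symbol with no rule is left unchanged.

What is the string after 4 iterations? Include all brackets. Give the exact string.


Step 0: GB
Step 1: X[GG]B
Step 2: X[X[GG]X[GG]]B
Step 3: X[X[X[GG]X[GG]]X[X[GG]X[GG]]]B
Step 4: X[X[X[X[GG]X[GG]]X[X[GG]X[GG]]]X[X[X[GG]X[GG]]X[X[GG]X[GG]]]]B

Answer: X[X[X[X[GG]X[GG]]X[X[GG]X[GG]]]X[X[X[GG]X[GG]]X[X[GG]X[GG]]]]B


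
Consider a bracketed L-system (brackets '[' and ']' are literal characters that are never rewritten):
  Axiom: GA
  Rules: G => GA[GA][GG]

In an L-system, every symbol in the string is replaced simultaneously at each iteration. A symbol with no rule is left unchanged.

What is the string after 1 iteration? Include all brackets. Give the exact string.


Step 0: GA
Step 1: GA[GA][GG]A

Answer: GA[GA][GG]A


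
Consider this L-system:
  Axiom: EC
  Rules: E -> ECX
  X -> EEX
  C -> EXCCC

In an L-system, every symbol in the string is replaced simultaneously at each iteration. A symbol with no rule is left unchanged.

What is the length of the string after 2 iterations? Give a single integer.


Step 0: length = 2
Step 1: length = 8
Step 2: length = 32

Answer: 32


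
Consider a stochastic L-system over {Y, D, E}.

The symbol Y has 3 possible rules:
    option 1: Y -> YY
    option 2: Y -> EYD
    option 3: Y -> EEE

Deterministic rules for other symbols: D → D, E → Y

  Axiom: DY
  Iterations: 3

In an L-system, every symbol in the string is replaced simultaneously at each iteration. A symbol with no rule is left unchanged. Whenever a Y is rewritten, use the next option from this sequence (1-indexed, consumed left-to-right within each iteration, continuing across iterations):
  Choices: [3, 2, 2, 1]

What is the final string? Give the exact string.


Step 0: DY
Step 1: DEEE  (used choices [3])
Step 2: DYYY  (used choices [])
Step 3: DEYDEYDYY  (used choices [2, 2, 1])

Answer: DEYDEYDYY


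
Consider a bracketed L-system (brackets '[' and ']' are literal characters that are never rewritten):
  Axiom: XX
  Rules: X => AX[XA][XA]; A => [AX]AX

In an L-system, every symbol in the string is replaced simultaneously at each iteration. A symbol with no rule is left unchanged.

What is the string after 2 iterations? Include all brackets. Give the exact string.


Step 0: XX
Step 1: AX[XA][XA]AX[XA][XA]
Step 2: [AX]AXAX[XA][XA][AX[XA][XA][AX]AX][AX[XA][XA][AX]AX][AX]AXAX[XA][XA][AX[XA][XA][AX]AX][AX[XA][XA][AX]AX]

Answer: [AX]AXAX[XA][XA][AX[XA][XA][AX]AX][AX[XA][XA][AX]AX][AX]AXAX[XA][XA][AX[XA][XA][AX]AX][AX[XA][XA][AX]AX]


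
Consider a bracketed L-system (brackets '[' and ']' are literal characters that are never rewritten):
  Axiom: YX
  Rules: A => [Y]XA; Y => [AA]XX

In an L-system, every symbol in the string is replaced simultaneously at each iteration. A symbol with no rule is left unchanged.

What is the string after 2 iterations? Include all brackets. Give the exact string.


Step 0: YX
Step 1: [AA]XXX
Step 2: [[Y]XA[Y]XA]XXX

Answer: [[Y]XA[Y]XA]XXX


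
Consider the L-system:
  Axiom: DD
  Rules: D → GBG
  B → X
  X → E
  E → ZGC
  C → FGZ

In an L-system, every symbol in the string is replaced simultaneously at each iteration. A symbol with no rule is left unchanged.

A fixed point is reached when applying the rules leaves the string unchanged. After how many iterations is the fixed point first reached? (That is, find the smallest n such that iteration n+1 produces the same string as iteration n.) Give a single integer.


Answer: 5

Derivation:
Step 0: DD
Step 1: GBGGBG
Step 2: GXGGXG
Step 3: GEGGEG
Step 4: GZGCGGZGCG
Step 5: GZGFGZGGZGFGZG
Step 6: GZGFGZGGZGFGZG  (unchanged — fixed point at step 5)


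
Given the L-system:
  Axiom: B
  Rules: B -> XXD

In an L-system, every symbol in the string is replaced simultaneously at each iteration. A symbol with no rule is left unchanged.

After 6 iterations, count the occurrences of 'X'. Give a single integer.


Answer: 2

Derivation:
Step 0: B  (0 'X')
Step 1: XXD  (2 'X')
Step 2: XXD  (2 'X')
Step 3: XXD  (2 'X')
Step 4: XXD  (2 'X')
Step 5: XXD  (2 'X')
Step 6: XXD  (2 'X')


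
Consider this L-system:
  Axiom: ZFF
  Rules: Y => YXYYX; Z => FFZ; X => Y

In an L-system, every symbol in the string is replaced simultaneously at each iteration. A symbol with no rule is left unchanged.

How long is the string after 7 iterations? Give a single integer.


Step 0: length = 3
Step 1: length = 5
Step 2: length = 7
Step 3: length = 9
Step 4: length = 11
Step 5: length = 13
Step 6: length = 15
Step 7: length = 17

Answer: 17


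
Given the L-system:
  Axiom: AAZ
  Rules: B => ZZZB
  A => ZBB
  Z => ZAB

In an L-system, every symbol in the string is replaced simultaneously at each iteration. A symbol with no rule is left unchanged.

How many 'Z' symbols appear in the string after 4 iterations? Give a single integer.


Step 0: AAZ  (1 'Z')
Step 1: ZBBZBBZAB  (3 'Z')
Step 2: ZABZZZBZZZBZABZZZBZZZBZABZBBZZZB  (19 'Z')
Step 3: ZABZBBZZZBZABZABZABZZZBZABZABZABZZZBZABZBBZZZBZABZABZABZZZBZABZABZABZZZBZABZBBZZZBZABZZZBZZZBZABZABZABZZZB  (52 'Z')
Step 4: ZABZBBZZZBZABZZZBZZZBZABZABZABZZZBZABZBBZZZBZABZBBZZZBZABZBBZZZBZABZABZABZZZBZABZBBZZZBZABZBBZZZBZABZBBZZZBZABZABZABZZZBZABZBBZZZBZABZZZBZZZBZABZABZABZZZBZABZBBZZZBZABZBBZZZBZABZBBZZZBZABZABZABZZZBZABZBBZZZBZABZBBZZZBZABZBBZZZBZABZABZABZZZBZABZBBZZZBZABZZZBZZZBZABZABZABZZZBZABZBBZZZBZABZABZABZZZBZABZABZABZZZBZABZBBZZZBZABZBBZZZBZABZBBZZZBZABZABZABZZZB  (176 'Z')

Answer: 176


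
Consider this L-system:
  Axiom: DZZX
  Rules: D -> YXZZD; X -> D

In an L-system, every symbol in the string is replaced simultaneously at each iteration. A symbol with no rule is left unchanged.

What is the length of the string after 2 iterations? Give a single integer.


Answer: 16

Derivation:
Step 0: length = 4
Step 1: length = 8
Step 2: length = 16


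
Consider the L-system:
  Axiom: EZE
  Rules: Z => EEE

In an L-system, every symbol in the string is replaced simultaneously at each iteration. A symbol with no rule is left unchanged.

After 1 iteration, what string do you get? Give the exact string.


Answer: EEEEE

Derivation:
Step 0: EZE
Step 1: EEEEE


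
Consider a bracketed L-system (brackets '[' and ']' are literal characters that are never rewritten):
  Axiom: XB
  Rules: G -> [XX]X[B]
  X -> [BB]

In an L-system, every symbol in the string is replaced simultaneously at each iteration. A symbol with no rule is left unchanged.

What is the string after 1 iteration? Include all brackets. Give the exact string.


Answer: [BB]B

Derivation:
Step 0: XB
Step 1: [BB]B


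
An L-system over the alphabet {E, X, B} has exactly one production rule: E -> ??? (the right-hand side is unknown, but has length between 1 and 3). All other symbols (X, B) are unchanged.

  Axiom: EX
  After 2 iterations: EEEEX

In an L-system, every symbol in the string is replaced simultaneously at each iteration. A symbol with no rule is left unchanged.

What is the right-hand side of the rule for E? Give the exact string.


Answer: EE

Derivation:
Trying E -> EE:
  Step 0: EX
  Step 1: EEX
  Step 2: EEEEX
Matches the given result.


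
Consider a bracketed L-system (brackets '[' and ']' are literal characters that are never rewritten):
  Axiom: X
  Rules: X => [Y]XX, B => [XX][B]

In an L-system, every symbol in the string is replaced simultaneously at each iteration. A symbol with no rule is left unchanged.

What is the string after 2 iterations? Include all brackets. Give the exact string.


Step 0: X
Step 1: [Y]XX
Step 2: [Y][Y]XX[Y]XX

Answer: [Y][Y]XX[Y]XX


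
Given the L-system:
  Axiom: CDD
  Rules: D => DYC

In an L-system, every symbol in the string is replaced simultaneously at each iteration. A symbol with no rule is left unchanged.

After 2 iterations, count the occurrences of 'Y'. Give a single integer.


Step 0: CDD  (0 'Y')
Step 1: CDYCDYC  (2 'Y')
Step 2: CDYCYCDYCYC  (4 'Y')

Answer: 4


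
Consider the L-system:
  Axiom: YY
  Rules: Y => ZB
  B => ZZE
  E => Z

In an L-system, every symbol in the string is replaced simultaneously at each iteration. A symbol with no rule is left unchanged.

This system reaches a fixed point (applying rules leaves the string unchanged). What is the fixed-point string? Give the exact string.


Answer: ZZZZZZZZ

Derivation:
Step 0: YY
Step 1: ZBZB
Step 2: ZZZEZZZE
Step 3: ZZZZZZZZ
Step 4: ZZZZZZZZ  (unchanged — fixed point at step 3)


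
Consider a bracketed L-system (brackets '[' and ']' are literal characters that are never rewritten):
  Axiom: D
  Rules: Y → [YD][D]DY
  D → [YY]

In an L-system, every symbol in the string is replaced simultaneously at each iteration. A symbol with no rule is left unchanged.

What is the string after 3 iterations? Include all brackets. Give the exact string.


Step 0: D
Step 1: [YY]
Step 2: [[YD][D]DY[YD][D]DY]
Step 3: [[[YD][D]DY[YY]][[YY]][YY][YD][D]DY[[YD][D]DY[YY]][[YY]][YY][YD][D]DY]

Answer: [[[YD][D]DY[YY]][[YY]][YY][YD][D]DY[[YD][D]DY[YY]][[YY]][YY][YD][D]DY]


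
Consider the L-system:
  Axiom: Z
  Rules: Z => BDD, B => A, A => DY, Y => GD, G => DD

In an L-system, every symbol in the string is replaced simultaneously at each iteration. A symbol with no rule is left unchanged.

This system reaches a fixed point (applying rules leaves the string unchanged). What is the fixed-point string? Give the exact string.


Step 0: Z
Step 1: BDD
Step 2: ADD
Step 3: DYDD
Step 4: DGDDD
Step 5: DDDDDD
Step 6: DDDDDD  (unchanged — fixed point at step 5)

Answer: DDDDDD


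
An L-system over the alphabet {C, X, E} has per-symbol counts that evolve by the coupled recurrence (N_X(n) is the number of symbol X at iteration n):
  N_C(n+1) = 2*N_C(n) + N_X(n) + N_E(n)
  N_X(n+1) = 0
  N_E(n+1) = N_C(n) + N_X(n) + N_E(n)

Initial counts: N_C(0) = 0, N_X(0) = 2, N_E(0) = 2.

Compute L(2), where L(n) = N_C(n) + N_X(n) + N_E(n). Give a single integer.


Step 0: N_C=0, N_X=2, N_E=2, L=4
Step 1: N_C=4, N_X=0, N_E=4, L=8
Step 2: N_C=12, N_X=0, N_E=8, L=20

Answer: 20


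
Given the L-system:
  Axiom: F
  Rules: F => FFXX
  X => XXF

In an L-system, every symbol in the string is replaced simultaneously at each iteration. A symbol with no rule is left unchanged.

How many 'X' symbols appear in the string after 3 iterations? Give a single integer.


Answer: 28

Derivation:
Step 0: F  (0 'X')
Step 1: FFXX  (2 'X')
Step 2: FFXXFFXXXXFXXF  (8 'X')
Step 3: FFXXFFXXXXFXXFFFXXFFXXXXFXXFXXFXXFFFXXXXFXXFFFXX  (28 'X')


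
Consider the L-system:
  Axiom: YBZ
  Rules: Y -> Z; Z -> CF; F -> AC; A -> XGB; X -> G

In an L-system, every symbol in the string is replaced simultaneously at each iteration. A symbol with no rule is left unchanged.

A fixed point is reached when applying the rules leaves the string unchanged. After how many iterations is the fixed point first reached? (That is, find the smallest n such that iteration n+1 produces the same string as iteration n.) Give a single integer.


Answer: 5

Derivation:
Step 0: YBZ
Step 1: ZBCF
Step 2: CFBCAC
Step 3: CACBCXGBC
Step 4: CXGBCBCGGBC
Step 5: CGGBCBCGGBC
Step 6: CGGBCBCGGBC  (unchanged — fixed point at step 5)


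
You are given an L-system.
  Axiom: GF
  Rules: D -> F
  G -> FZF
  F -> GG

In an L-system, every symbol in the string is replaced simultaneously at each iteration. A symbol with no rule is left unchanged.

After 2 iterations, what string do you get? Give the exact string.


Answer: GGZGGFZFFZF

Derivation:
Step 0: GF
Step 1: FZFGG
Step 2: GGZGGFZFFZF


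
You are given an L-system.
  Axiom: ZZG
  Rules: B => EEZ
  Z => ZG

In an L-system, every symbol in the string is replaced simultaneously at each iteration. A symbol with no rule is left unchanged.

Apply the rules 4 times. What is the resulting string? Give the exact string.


Answer: ZGGGGZGGGGG

Derivation:
Step 0: ZZG
Step 1: ZGZGG
Step 2: ZGGZGGG
Step 3: ZGGGZGGGG
Step 4: ZGGGGZGGGGG


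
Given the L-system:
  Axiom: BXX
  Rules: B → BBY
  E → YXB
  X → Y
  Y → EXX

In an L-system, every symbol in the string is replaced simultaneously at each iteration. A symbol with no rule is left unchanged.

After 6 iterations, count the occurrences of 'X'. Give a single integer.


Answer: 150

Derivation:
Step 0: BXX  (2 'X')
Step 1: BBYYY  (0 'X')
Step 2: BBYBBYEXXEXXEXX  (6 'X')
Step 3: BBYBBYEXXBBYBBYEXXYXBYYYXBYYYXBYY  (7 'X')
Step 4: BBYBBYEXXBBYBBYEXXYXBYYBBYBBYEXXBBYBBYEXXYXBYYEXXYBBYEXXEXXEXXYBBYEXXEXXEXXYBBYEXXEXX  (28 'X')
Step 5: BBYBBYEXXBBYBBYEXXYXBYYBBYBBYEXXBBYBBYEXXYXBYYEXXYBBYEXXEXXBBYBBYEXXBBYBBYEXXYXBYYBBYBBYEXXBBYBBYEXXYXBYYEXXYBBYEXXEXXYXBYYEXXBBYBBYEXXYXBYYYXBYYYXBYYEXXBBYBBYEXXYXBYYYXBYYYXBYYEXXBBYBBYEXXYXBYYYXBYY  (53 'X')
Step 6: BBYBBYEXXBBYBBYEXXYXBYYBBYBBYEXXBBYBBYEXXYXBYYEXXYBBYEXXEXXBBYBBYEXXBBYBBYEXXYXBYYBBYBBYEXXBBYBBYEXXYXBYYEXXYBBYEXXEXXYXBYYEXXBBYBBYEXXYXBYYYXBYYBBYBBYEXXBBYBBYEXXYXBYYBBYBBYEXXBBYBBYEXXYXBYYEXXYBBYEXXEXXBBYBBYEXXBBYBBYEXXYXBYYBBYBBYEXXBBYBBYEXXYXBYYEXXYBBYEXXEXXYXBYYEXXBBYBBYEXXYXBYYYXBYYEXXYBBYEXXEXXYXBYYBBYBBYEXXBBYBBYEXXYXBYYEXXYBBYEXXEXXEXXYBBYEXXEXXEXXYBBYEXXEXXYXBYYBBYBBYEXXBBYBBYEXXYXBYYEXXYBBYEXXEXXEXXYBBYEXXEXXEXXYBBYEXXEXXYXBYYBBYBBYEXXBBYBBYEXXYXBYYEXXYBBYEXXEXXEXXYBBYEXXEXX  (150 'X')


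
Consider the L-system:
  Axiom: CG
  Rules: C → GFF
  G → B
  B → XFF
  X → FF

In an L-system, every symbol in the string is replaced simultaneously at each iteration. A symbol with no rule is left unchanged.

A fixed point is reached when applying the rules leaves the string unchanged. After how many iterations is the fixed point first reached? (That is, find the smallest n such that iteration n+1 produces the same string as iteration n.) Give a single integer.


Answer: 4

Derivation:
Step 0: CG
Step 1: GFFB
Step 2: BFFXFF
Step 3: XFFFFFFFF
Step 4: FFFFFFFFFF
Step 5: FFFFFFFFFF  (unchanged — fixed point at step 4)


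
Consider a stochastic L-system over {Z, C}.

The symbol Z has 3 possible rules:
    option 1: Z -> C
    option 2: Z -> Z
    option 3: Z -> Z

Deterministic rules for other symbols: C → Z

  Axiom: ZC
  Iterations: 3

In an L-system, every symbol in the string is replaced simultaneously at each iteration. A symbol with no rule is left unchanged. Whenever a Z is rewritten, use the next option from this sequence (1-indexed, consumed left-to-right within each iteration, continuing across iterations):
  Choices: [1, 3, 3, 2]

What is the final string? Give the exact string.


Answer: ZZ

Derivation:
Step 0: ZC
Step 1: CZ  (used choices [1])
Step 2: ZZ  (used choices [3])
Step 3: ZZ  (used choices [3, 2])
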